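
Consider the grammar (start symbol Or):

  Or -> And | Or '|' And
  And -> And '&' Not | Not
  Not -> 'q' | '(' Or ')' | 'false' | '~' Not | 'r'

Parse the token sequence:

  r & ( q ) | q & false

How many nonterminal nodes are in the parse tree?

[Or [Or [And [And [Not r]] & [Not ( [Or [And [Not q]]] )]]] | [And [And [Not q]] & [Not false]]]

13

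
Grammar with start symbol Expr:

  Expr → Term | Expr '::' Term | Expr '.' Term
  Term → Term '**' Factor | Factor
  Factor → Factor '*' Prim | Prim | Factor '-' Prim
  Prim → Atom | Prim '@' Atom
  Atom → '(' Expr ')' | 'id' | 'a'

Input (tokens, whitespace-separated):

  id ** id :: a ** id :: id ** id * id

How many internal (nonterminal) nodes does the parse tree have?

[Expr [Expr [Expr [Term [Term [Factor [Prim [Atom id]]]] ** [Factor [Prim [Atom id]]]]] :: [Term [Term [Factor [Prim [Atom a]]]] ** [Factor [Prim [Atom id]]]]] :: [Term [Term [Factor [Prim [Atom id]]]] ** [Factor [Factor [Prim [Atom id]]] * [Prim [Atom id]]]]]

30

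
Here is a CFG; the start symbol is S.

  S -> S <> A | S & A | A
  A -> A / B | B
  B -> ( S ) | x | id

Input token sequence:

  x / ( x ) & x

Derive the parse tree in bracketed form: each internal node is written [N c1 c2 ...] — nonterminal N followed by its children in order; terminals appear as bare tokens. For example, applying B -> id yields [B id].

S
S & A
A & A
A / B & A
B / B & A
x / B & A
x / ( S ) & A
x / ( A ) & A
x / ( B ) & A
x / ( x ) & A
x / ( x ) & B
x / ( x ) & x

[S [S [A [A [B x]] / [B ( [S [A [B x]]] )]]] & [A [B x]]]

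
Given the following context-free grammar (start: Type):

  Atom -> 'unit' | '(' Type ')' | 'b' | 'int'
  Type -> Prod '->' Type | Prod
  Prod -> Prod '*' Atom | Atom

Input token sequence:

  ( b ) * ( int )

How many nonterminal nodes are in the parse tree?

[Type [Prod [Prod [Atom ( [Type [Prod [Atom b]]] )]] * [Atom ( [Type [Prod [Atom int]]] )]]]

11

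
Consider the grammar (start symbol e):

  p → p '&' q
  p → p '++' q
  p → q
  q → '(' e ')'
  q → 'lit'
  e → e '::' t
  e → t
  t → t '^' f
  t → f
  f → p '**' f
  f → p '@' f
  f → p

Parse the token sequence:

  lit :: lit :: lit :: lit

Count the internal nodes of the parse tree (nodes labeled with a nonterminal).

[e [e [e [e [t [f [p [q lit]]]]] :: [t [f [p [q lit]]]]] :: [t [f [p [q lit]]]]] :: [t [f [p [q lit]]]]]

20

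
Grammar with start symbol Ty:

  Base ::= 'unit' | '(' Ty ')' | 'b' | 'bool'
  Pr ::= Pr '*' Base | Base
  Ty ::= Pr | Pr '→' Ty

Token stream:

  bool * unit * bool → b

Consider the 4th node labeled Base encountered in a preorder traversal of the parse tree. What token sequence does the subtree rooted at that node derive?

b

[Ty [Pr [Pr [Pr [Base bool]] * [Base unit]] * [Base bool]] → [Ty [Pr [Base b]]]]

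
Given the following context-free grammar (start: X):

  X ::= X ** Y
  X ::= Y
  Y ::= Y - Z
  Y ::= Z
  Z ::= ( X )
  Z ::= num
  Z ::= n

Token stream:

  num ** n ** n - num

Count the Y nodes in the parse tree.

4

[X [X [X [Y [Z num]]] ** [Y [Z n]]] ** [Y [Y [Z n]] - [Z num]]]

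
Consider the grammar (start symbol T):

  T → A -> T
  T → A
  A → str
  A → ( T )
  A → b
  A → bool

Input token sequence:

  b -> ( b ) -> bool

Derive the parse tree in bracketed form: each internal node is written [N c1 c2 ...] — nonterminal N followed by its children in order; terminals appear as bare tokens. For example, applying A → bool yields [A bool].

T
A -> T
b -> T
b -> A -> T
b -> ( T ) -> T
b -> ( A ) -> T
b -> ( b ) -> T
b -> ( b ) -> A
b -> ( b ) -> bool

[T [A b] -> [T [A ( [T [A b]] )] -> [T [A bool]]]]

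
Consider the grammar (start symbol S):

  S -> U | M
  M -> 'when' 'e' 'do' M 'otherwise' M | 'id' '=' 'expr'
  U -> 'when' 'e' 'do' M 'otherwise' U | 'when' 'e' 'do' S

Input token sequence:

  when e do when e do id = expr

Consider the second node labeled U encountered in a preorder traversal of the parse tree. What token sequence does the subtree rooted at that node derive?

when e do id = expr

[S [U when e do [S [U when e do [S [M id = expr]]]]]]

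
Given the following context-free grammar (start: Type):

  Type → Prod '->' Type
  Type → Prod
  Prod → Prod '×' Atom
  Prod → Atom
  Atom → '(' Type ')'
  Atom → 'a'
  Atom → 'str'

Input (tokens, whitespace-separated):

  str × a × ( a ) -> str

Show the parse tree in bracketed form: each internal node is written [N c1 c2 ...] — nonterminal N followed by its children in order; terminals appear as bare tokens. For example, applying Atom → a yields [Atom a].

[Type [Prod [Prod [Prod [Atom str]] × [Atom a]] × [Atom ( [Type [Prod [Atom a]]] )]] -> [Type [Prod [Atom str]]]]

Type
Prod -> Type
Prod × Atom -> Type
Prod × Atom × Atom -> Type
Atom × Atom × Atom -> Type
str × Atom × Atom -> Type
str × a × Atom -> Type
str × a × ( Type ) -> Type
str × a × ( Prod ) -> Type
str × a × ( Atom ) -> Type
str × a × ( a ) -> Type
str × a × ( a ) -> Prod
str × a × ( a ) -> Atom
str × a × ( a ) -> str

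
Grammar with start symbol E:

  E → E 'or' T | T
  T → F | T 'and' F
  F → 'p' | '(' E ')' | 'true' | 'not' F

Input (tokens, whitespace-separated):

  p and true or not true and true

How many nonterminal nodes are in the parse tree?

11

[E [E [T [T [F p]] and [F true]]] or [T [T [F not [F true]]] and [F true]]]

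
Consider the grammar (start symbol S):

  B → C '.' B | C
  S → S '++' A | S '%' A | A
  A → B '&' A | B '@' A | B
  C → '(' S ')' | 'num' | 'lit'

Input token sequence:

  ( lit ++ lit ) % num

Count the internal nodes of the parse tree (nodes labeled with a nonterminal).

16

[S [S [A [B [C ( [S [S [A [B [C lit]]]] ++ [A [B [C lit]]]] )]]]] % [A [B [C num]]]]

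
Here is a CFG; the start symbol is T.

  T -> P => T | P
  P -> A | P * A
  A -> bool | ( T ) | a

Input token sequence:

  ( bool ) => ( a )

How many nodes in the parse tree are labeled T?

[T [P [A ( [T [P [A bool]]] )]] => [T [P [A ( [T [P [A a]]] )]]]]

4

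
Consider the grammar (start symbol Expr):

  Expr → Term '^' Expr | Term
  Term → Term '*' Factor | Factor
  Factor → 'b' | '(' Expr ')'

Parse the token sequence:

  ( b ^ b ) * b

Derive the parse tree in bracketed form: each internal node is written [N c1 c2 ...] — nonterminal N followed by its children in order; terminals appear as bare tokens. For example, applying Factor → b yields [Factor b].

[Expr [Term [Term [Factor ( [Expr [Term [Factor b]] ^ [Expr [Term [Factor b]]]] )]] * [Factor b]]]

Expr
Term
Term * Factor
Factor * Factor
( Expr ) * Factor
( Term ^ Expr ) * Factor
( Factor ^ Expr ) * Factor
( b ^ Expr ) * Factor
( b ^ Term ) * Factor
( b ^ Factor ) * Factor
( b ^ b ) * Factor
( b ^ b ) * b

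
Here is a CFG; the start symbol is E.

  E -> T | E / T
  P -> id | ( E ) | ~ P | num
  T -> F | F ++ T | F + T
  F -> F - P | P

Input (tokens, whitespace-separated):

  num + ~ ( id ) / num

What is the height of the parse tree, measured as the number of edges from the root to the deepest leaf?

[E [E [T [F [P num]] + [T [F [P ~ [P ( [E [T [F [P id]]]] )]]]]]] / [T [F [P num]]]]

11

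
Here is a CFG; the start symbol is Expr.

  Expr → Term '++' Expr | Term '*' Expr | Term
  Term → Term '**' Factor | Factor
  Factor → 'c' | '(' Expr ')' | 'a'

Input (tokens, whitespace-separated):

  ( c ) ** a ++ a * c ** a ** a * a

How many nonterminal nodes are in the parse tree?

[Expr [Term [Term [Factor ( [Expr [Term [Factor c]]] )]] ** [Factor a]] ++ [Expr [Term [Factor a]] * [Expr [Term [Term [Term [Factor c]] ** [Factor a]] ** [Factor a]] * [Expr [Term [Factor a]]]]]]

21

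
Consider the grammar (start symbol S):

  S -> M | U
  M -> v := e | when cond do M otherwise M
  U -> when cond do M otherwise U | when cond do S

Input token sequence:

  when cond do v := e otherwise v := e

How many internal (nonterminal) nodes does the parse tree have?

[S [M when cond do [M v := e] otherwise [M v := e]]]

4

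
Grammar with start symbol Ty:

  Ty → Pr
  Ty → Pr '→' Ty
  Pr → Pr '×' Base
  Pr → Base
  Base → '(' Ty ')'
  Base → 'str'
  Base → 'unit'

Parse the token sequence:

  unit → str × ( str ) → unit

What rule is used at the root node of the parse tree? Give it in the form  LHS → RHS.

Ty → Pr '→' Ty

[Ty [Pr [Base unit]] → [Ty [Pr [Pr [Base str]] × [Base ( [Ty [Pr [Base str]]] )]] → [Ty [Pr [Base unit]]]]]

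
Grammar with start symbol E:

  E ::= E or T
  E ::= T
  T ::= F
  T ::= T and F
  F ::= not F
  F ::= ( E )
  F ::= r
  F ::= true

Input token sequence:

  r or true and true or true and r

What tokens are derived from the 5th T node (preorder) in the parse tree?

true

[E [E [E [T [F r]]] or [T [T [F true]] and [F true]]] or [T [T [F true]] and [F r]]]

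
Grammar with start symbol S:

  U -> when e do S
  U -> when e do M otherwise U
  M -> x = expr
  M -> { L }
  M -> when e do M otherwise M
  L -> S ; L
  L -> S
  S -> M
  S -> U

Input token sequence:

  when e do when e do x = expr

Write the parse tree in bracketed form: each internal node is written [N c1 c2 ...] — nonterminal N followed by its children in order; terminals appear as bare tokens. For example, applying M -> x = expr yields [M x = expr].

[S [U when e do [S [U when e do [S [M x = expr]]]]]]

S
U
when e do S
when e do U
when e do when e do S
when e do when e do M
when e do when e do x = expr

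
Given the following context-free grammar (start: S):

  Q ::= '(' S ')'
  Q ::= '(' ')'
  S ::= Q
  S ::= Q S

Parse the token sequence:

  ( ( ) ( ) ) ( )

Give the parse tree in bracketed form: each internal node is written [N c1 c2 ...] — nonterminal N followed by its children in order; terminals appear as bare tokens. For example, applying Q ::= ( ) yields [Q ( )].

[S [Q ( [S [Q ( )] [S [Q ( )]]] )] [S [Q ( )]]]

S
Q S
( S ) S
( Q S ) S
( ( ) S ) S
( ( ) Q ) S
( ( ) ( ) ) S
( ( ) ( ) ) Q
( ( ) ( ) ) ( )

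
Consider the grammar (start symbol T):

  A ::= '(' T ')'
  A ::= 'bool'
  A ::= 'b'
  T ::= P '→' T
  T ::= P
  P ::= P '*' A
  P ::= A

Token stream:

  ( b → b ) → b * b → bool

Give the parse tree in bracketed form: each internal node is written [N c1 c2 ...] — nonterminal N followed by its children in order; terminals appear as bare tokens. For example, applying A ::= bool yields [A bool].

T
P → T
A → T
( T ) → T
( P → T ) → T
( A → T ) → T
( b → T ) → T
( b → P ) → T
( b → A ) → T
( b → b ) → T
( b → b ) → P → T
( b → b ) → P * A → T
( b → b ) → A * A → T
( b → b ) → b * A → T
( b → b ) → b * b → T
( b → b ) → b * b → P
( b → b ) → b * b → A
( b → b ) → b * b → bool

[T [P [A ( [T [P [A b]] → [T [P [A b]]]] )]] → [T [P [P [A b]] * [A b]] → [T [P [A bool]]]]]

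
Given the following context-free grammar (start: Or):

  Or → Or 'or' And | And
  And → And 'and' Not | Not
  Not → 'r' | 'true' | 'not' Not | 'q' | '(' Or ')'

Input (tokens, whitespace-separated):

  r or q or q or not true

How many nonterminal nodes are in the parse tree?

13

[Or [Or [Or [Or [And [Not r]]] or [And [Not q]]] or [And [Not q]]] or [And [Not not [Not true]]]]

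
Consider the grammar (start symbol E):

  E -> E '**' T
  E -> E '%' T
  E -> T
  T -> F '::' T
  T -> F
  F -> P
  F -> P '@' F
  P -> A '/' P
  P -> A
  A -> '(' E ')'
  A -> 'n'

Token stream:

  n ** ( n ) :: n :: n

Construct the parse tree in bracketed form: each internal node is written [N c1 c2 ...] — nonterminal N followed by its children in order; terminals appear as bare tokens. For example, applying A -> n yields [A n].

E
E ** T
T ** T
F ** T
P ** T
A ** T
n ** T
n ** F :: T
n ** P :: T
n ** A :: T
n ** ( E ) :: T
n ** ( T ) :: T
n ** ( F ) :: T
n ** ( P ) :: T
n ** ( A ) :: T
n ** ( n ) :: T
n ** ( n ) :: F :: T
n ** ( n ) :: P :: T
n ** ( n ) :: A :: T
n ** ( n ) :: n :: T
n ** ( n ) :: n :: F
n ** ( n ) :: n :: P
n ** ( n ) :: n :: A
n ** ( n ) :: n :: n

[E [E [T [F [P [A n]]]]] ** [T [F [P [A ( [E [T [F [P [A n]]]]] )]]] :: [T [F [P [A n]]] :: [T [F [P [A n]]]]]]]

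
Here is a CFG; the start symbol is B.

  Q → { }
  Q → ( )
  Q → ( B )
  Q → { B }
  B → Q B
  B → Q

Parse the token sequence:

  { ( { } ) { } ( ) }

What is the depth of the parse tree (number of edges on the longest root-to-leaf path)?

6

[B [Q { [B [Q ( [B [Q { }]] )] [B [Q { }] [B [Q ( )]]]] }]]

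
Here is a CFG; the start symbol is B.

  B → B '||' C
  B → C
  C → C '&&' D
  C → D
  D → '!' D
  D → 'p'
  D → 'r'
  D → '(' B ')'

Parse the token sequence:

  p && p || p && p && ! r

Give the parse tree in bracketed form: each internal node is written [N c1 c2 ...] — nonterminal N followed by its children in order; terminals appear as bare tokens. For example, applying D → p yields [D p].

B
B || C
C || C
C && D || C
D && D || C
p && D || C
p && p || C
p && p || C && D
p && p || C && D && D
p && p || D && D && D
p && p || p && D && D
p && p || p && p && D
p && p || p && p && ! D
p && p || p && p && ! r

[B [B [C [C [D p]] && [D p]]] || [C [C [C [D p]] && [D p]] && [D ! [D r]]]]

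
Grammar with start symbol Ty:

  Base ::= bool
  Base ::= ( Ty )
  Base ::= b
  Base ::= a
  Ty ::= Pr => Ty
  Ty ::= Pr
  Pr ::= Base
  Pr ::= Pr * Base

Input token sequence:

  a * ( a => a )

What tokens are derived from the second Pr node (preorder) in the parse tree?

[Ty [Pr [Pr [Base a]] * [Base ( [Ty [Pr [Base a]] => [Ty [Pr [Base a]]]] )]]]

a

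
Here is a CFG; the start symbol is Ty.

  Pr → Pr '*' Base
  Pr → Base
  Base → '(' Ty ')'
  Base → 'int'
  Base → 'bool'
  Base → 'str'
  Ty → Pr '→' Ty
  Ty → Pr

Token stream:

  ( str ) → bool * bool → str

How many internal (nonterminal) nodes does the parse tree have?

[Ty [Pr [Base ( [Ty [Pr [Base str]]] )]] → [Ty [Pr [Pr [Base bool]] * [Base bool]] → [Ty [Pr [Base str]]]]]

14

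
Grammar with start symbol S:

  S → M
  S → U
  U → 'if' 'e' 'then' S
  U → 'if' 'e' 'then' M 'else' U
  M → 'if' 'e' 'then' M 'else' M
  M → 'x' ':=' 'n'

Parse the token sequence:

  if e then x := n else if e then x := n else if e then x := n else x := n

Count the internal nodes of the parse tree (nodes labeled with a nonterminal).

8

[S [M if e then [M x := n] else [M if e then [M x := n] else [M if e then [M x := n] else [M x := n]]]]]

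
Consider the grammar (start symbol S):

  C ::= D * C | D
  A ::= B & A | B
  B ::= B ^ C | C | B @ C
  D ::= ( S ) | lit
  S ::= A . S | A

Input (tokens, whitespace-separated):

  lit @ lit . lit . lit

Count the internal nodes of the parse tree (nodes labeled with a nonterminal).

[S [A [B [B [C [D lit]]] @ [C [D lit]]]] . [S [A [B [C [D lit]]]] . [S [A [B [C [D lit]]]]]]]

18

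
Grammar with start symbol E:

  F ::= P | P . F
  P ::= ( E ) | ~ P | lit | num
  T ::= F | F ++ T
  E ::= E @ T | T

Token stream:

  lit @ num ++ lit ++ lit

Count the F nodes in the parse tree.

[E [E [T [F [P lit]]]] @ [T [F [P num]] ++ [T [F [P lit]] ++ [T [F [P lit]]]]]]

4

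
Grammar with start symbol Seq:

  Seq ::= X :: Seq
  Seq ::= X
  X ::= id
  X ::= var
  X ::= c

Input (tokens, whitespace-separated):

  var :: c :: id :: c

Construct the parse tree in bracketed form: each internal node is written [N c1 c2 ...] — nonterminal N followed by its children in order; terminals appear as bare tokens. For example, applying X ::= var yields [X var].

Seq
X :: Seq
var :: Seq
var :: X :: Seq
var :: c :: Seq
var :: c :: X :: Seq
var :: c :: id :: Seq
var :: c :: id :: X
var :: c :: id :: c

[Seq [X var] :: [Seq [X c] :: [Seq [X id] :: [Seq [X c]]]]]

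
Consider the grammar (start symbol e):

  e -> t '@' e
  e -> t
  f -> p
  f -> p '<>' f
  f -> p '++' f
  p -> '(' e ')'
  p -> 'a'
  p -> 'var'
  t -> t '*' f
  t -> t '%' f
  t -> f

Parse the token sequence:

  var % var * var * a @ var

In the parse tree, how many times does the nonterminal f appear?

5

[e [t [t [t [t [f [p var]]] % [f [p var]]] * [f [p var]]] * [f [p a]]] @ [e [t [f [p var]]]]]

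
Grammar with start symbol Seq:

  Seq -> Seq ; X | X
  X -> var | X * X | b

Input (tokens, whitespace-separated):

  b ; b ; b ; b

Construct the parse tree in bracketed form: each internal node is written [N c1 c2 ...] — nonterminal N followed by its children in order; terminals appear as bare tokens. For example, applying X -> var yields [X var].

[Seq [Seq [Seq [Seq [X b]] ; [X b]] ; [X b]] ; [X b]]

Seq
Seq ; X
Seq ; X ; X
Seq ; X ; X ; X
X ; X ; X ; X
b ; X ; X ; X
b ; b ; X ; X
b ; b ; b ; X
b ; b ; b ; b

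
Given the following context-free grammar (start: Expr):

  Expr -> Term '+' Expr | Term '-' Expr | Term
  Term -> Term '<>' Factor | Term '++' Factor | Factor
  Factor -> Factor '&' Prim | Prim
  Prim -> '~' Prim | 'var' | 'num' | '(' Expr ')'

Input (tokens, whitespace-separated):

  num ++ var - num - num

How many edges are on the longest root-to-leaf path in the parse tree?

6

[Expr [Term [Term [Factor [Prim num]]] ++ [Factor [Prim var]]] - [Expr [Term [Factor [Prim num]]] - [Expr [Term [Factor [Prim num]]]]]]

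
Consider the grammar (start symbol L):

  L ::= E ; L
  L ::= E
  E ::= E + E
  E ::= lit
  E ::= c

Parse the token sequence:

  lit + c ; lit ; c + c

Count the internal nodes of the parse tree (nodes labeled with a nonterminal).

[L [E [E lit] + [E c]] ; [L [E lit] ; [L [E [E c] + [E c]]]]]

10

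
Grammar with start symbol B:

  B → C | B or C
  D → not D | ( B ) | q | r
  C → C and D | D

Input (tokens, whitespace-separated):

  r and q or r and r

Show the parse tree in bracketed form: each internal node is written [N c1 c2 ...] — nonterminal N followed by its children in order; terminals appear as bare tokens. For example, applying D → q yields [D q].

B
B or C
C or C
C and D or C
D and D or C
r and D or C
r and q or C
r and q or C and D
r and q or D and D
r and q or r and D
r and q or r and r

[B [B [C [C [D r]] and [D q]]] or [C [C [D r]] and [D r]]]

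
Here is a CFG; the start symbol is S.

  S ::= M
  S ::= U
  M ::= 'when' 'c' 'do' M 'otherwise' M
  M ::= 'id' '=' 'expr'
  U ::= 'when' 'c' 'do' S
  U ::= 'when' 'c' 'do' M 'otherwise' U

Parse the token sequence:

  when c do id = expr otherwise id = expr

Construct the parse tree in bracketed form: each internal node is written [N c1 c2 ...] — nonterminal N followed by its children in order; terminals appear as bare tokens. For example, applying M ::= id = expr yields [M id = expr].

[S [M when c do [M id = expr] otherwise [M id = expr]]]

S
M
when c do M otherwise M
when c do id = expr otherwise M
when c do id = expr otherwise id = expr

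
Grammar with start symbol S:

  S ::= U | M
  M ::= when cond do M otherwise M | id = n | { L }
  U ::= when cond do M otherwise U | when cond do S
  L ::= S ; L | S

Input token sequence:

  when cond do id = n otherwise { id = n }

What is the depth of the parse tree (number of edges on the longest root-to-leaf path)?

[S [M when cond do [M id = n] otherwise [M { [L [S [M id = n]]] }]]]

6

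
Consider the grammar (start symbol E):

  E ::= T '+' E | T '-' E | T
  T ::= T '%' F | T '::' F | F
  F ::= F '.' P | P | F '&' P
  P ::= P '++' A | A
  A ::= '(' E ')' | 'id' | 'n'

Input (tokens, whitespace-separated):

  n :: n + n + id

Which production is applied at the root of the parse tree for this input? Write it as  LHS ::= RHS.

[E [T [T [F [P [A n]]]] :: [F [P [A n]]]] + [E [T [F [P [A n]]]] + [E [T [F [P [A id]]]]]]]

E ::= T '+' E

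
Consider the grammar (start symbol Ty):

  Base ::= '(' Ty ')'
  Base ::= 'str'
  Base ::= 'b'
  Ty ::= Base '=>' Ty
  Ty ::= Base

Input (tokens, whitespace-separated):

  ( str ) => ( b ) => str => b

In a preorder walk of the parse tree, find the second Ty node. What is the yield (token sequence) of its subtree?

str

[Ty [Base ( [Ty [Base str]] )] => [Ty [Base ( [Ty [Base b]] )] => [Ty [Base str] => [Ty [Base b]]]]]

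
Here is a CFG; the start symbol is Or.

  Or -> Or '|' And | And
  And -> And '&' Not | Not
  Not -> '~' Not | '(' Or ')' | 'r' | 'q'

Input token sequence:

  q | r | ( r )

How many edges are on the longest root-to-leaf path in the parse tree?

[Or [Or [Or [And [Not q]]] | [And [Not r]]] | [And [Not ( [Or [And [Not r]]] )]]]

6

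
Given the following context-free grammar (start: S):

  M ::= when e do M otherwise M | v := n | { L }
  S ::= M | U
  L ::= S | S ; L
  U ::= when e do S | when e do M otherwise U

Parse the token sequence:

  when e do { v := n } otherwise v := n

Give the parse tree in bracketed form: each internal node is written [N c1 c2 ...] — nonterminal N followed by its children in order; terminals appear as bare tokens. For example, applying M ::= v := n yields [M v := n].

[S [M when e do [M { [L [S [M v := n]]] }] otherwise [M v := n]]]

S
M
when e do M otherwise M
when e do { L } otherwise M
when e do { S } otherwise M
when e do { M } otherwise M
when e do { v := n } otherwise M
when e do { v := n } otherwise v := n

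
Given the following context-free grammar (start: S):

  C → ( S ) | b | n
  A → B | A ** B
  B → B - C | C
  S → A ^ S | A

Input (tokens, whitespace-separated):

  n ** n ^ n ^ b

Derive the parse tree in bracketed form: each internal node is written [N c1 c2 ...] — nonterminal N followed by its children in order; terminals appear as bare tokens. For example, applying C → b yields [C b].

S
A ^ S
A ** B ^ S
B ** B ^ S
C ** B ^ S
n ** B ^ S
n ** C ^ S
n ** n ^ S
n ** n ^ A ^ S
n ** n ^ B ^ S
n ** n ^ C ^ S
n ** n ^ n ^ S
n ** n ^ n ^ A
n ** n ^ n ^ B
n ** n ^ n ^ C
n ** n ^ n ^ b

[S [A [A [B [C n]]] ** [B [C n]]] ^ [S [A [B [C n]]] ^ [S [A [B [C b]]]]]]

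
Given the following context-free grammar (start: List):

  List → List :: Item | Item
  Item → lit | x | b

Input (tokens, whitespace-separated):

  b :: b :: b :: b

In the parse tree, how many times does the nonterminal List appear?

[List [List [List [List [Item b]] :: [Item b]] :: [Item b]] :: [Item b]]

4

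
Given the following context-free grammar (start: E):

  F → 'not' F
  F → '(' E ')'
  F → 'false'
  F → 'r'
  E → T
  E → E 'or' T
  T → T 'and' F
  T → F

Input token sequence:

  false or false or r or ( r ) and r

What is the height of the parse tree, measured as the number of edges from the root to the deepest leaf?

[E [E [E [E [T [F false]]] or [T [F false]]] or [T [F r]]] or [T [T [F ( [E [T [F r]]] )]] and [F r]]]

7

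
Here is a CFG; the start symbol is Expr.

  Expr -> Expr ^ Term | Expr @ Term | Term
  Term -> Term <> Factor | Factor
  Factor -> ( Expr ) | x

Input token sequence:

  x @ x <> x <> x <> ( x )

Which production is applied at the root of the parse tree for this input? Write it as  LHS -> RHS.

[Expr [Expr [Term [Factor x]]] @ [Term [Term [Term [Term [Factor x]] <> [Factor x]] <> [Factor x]] <> [Factor ( [Expr [Term [Factor x]]] )]]]

Expr -> Expr @ Term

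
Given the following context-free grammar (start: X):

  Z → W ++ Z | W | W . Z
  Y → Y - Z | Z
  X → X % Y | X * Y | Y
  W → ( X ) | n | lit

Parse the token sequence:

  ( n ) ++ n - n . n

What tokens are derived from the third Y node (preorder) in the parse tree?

n

[X [Y [Y [Z [W ( [X [Y [Z [W n]]]] )] ++ [Z [W n]]]] - [Z [W n] . [Z [W n]]]]]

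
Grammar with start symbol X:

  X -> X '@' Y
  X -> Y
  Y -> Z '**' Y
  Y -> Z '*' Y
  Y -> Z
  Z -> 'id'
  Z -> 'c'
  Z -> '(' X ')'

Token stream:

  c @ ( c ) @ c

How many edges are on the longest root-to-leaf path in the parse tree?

7

[X [X [X [Y [Z c]]] @ [Y [Z ( [X [Y [Z c]]] )]]] @ [Y [Z c]]]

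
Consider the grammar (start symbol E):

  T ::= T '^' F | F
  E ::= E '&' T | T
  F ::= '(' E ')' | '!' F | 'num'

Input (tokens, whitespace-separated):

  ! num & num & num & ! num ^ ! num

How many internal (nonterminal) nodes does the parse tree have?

17

[E [E [E [E [T [F ! [F num]]]] & [T [F num]]] & [T [F num]]] & [T [T [F ! [F num]]] ^ [F ! [F num]]]]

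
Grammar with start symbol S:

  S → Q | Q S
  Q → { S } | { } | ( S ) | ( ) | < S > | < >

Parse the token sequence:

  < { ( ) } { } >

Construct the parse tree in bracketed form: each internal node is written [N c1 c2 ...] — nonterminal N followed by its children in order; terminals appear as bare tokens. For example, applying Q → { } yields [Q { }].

S
Q
< S >
< Q S >
< { S } S >
< { Q } S >
< { ( ) } S >
< { ( ) } Q >
< { ( ) } { } >

[S [Q < [S [Q { [S [Q ( )]] }] [S [Q { }]]] >]]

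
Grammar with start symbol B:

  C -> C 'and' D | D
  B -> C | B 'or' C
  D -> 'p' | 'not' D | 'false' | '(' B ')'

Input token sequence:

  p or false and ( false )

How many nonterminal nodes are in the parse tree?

11

[B [B [C [D p]]] or [C [C [D false]] and [D ( [B [C [D false]]] )]]]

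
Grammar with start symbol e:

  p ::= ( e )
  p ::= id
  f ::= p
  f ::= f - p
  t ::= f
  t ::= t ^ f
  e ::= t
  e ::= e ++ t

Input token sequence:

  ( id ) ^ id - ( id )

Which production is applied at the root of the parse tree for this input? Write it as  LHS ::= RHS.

e ::= t

[e [t [t [f [p ( [e [t [f [p id]]]] )]]] ^ [f [f [p id]] - [p ( [e [t [f [p id]]]] )]]]]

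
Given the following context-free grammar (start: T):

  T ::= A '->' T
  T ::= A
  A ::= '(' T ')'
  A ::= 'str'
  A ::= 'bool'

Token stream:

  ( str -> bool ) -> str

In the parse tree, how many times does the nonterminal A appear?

[T [A ( [T [A str] -> [T [A bool]]] )] -> [T [A str]]]

4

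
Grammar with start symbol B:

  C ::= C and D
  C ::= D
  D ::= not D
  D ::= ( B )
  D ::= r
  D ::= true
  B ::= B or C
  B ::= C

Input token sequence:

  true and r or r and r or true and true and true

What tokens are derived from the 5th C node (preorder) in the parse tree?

[B [B [B [C [C [D true]] and [D r]]] or [C [C [D r]] and [D r]]] or [C [C [C [D true]] and [D true]] and [D true]]]

true and true and true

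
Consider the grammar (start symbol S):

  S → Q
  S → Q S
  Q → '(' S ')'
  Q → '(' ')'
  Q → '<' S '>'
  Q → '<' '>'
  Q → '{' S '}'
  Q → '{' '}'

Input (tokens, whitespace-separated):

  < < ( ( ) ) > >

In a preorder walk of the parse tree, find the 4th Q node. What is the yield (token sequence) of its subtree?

[S [Q < [S [Q < [S [Q ( [S [Q ( )]] )]] >]] >]]

( )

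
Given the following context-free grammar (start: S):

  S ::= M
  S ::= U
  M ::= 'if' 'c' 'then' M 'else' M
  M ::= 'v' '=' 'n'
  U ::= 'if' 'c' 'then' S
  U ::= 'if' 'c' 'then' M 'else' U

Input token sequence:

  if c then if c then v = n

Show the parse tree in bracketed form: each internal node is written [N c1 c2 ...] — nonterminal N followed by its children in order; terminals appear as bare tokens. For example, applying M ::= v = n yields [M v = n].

S
U
if c then S
if c then U
if c then if c then S
if c then if c then M
if c then if c then v = n

[S [U if c then [S [U if c then [S [M v = n]]]]]]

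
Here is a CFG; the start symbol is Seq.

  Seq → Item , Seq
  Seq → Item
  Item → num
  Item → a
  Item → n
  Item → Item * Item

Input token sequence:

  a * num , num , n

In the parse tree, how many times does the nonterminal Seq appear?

3

[Seq [Item [Item a] * [Item num]] , [Seq [Item num] , [Seq [Item n]]]]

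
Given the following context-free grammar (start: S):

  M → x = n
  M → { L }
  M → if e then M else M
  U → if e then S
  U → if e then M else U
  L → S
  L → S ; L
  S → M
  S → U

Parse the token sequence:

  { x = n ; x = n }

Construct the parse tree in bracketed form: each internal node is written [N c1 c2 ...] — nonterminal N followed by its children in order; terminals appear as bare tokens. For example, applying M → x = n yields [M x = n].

[S [M { [L [S [M x = n]] ; [L [S [M x = n]]]] }]]

S
M
{ L }
{ S ; L }
{ M ; L }
{ x = n ; L }
{ x = n ; S }
{ x = n ; M }
{ x = n ; x = n }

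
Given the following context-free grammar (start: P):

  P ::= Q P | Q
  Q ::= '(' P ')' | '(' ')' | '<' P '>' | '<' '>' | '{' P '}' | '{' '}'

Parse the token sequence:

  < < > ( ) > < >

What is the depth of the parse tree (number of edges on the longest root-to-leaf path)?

5

[P [Q < [P [Q < >] [P [Q ( )]]] >] [P [Q < >]]]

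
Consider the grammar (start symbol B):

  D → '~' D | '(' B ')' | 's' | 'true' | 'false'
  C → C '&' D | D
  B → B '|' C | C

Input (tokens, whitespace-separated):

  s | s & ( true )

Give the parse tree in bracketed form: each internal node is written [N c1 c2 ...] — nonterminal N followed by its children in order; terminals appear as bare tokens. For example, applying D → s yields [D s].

B
B | C
C | C
D | C
s | C
s | C & D
s | D & D
s | s & D
s | s & ( B )
s | s & ( C )
s | s & ( D )
s | s & ( true )

[B [B [C [D s]]] | [C [C [D s]] & [D ( [B [C [D true]]] )]]]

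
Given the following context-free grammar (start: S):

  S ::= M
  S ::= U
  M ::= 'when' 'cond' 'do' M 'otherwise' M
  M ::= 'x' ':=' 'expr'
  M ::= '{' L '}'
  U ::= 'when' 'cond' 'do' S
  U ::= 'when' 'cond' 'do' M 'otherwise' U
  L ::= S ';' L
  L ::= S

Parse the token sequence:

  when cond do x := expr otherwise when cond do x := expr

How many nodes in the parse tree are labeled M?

[S [U when cond do [M x := expr] otherwise [U when cond do [S [M x := expr]]]]]

2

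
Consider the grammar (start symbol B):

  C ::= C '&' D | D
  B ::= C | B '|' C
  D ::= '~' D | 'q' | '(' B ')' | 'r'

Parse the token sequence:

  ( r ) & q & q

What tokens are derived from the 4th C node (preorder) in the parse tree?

r

[B [C [C [C [D ( [B [C [D r]]] )]] & [D q]] & [D q]]]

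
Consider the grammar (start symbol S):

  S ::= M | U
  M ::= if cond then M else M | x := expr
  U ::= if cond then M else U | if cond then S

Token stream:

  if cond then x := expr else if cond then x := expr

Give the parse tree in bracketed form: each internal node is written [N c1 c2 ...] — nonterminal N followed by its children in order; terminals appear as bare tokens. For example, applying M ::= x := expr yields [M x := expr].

[S [U if cond then [M x := expr] else [U if cond then [S [M x := expr]]]]]

S
U
if cond then M else U
if cond then x := expr else U
if cond then x := expr else if cond then S
if cond then x := expr else if cond then M
if cond then x := expr else if cond then x := expr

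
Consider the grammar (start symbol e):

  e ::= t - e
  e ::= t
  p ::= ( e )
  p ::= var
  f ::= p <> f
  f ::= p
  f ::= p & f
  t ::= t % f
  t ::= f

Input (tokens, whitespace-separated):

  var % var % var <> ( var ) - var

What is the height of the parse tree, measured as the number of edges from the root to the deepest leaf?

9

[e [t [t [t [f [p var]]] % [f [p var]]] % [f [p var] <> [f [p ( [e [t [f [p var]]]] )]]]] - [e [t [f [p var]]]]]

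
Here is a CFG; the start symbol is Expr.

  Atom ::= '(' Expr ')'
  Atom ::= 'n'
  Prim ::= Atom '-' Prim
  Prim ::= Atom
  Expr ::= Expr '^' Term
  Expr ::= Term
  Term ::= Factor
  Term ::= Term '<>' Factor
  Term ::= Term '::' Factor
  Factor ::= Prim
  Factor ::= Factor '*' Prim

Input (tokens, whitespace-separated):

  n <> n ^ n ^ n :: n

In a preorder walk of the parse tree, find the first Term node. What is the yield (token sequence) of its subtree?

[Expr [Expr [Expr [Term [Term [Factor [Prim [Atom n]]]] <> [Factor [Prim [Atom n]]]]] ^ [Term [Factor [Prim [Atom n]]]]] ^ [Term [Term [Factor [Prim [Atom n]]]] :: [Factor [Prim [Atom n]]]]]

n <> n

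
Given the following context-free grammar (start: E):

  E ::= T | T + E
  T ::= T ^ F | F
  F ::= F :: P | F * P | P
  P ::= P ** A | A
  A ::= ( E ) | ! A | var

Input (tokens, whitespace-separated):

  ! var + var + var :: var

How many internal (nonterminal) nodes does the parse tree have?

19

[E [T [F [P [A ! [A var]]]]] + [E [T [F [P [A var]]]] + [E [T [F [F [P [A var]]] :: [P [A var]]]]]]]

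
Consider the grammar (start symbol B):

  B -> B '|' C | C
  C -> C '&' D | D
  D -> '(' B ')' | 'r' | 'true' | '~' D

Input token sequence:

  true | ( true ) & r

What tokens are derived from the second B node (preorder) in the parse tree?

[B [B [C [D true]]] | [C [C [D ( [B [C [D true]]] )]] & [D r]]]

true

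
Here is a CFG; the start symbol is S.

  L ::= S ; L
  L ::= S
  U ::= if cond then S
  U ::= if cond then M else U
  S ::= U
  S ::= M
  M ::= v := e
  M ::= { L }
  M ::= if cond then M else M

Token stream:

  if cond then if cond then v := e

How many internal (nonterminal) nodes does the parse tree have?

[S [U if cond then [S [U if cond then [S [M v := e]]]]]]

6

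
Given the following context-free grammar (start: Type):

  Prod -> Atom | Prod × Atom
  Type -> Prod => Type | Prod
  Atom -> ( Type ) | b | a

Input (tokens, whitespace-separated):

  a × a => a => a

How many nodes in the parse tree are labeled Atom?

4

[Type [Prod [Prod [Atom a]] × [Atom a]] => [Type [Prod [Atom a]] => [Type [Prod [Atom a]]]]]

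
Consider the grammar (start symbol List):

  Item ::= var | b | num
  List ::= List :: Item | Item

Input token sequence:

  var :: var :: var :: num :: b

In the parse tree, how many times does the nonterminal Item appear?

[List [List [List [List [List [Item var]] :: [Item var]] :: [Item var]] :: [Item num]] :: [Item b]]

5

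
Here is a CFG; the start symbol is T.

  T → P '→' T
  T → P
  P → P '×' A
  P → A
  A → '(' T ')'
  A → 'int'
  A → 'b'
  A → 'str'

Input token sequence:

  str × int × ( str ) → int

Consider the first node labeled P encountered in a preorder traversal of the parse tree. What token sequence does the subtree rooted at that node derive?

[T [P [P [P [A str]] × [A int]] × [A ( [T [P [A str]]] )]] → [T [P [A int]]]]

str × int × ( str )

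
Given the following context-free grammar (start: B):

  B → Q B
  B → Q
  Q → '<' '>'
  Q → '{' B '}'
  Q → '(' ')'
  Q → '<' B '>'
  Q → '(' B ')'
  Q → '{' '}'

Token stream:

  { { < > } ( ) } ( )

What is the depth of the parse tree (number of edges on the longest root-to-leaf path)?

[B [Q { [B [Q { [B [Q < >]] }] [B [Q ( )]]] }] [B [Q ( )]]]

6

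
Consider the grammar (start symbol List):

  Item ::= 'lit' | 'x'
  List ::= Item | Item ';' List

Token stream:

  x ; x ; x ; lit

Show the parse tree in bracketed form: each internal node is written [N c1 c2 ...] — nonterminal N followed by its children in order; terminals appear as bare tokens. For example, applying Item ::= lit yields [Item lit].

[List [Item x] ; [List [Item x] ; [List [Item x] ; [List [Item lit]]]]]

List
Item ; List
x ; List
x ; Item ; List
x ; x ; List
x ; x ; Item ; List
x ; x ; x ; List
x ; x ; x ; Item
x ; x ; x ; lit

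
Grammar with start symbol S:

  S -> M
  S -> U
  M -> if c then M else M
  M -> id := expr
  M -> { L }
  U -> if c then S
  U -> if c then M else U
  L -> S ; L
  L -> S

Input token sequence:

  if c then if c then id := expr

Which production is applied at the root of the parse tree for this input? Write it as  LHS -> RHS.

S -> U

[S [U if c then [S [U if c then [S [M id := expr]]]]]]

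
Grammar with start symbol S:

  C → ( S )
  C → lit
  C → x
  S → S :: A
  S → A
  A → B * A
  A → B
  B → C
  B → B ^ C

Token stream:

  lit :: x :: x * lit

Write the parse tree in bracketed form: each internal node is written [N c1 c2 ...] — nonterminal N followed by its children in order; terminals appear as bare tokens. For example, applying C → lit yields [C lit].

[S [S [S [A [B [C lit]]]] :: [A [B [C x]]]] :: [A [B [C x]] * [A [B [C lit]]]]]

S
S :: A
S :: A :: A
A :: A :: A
B :: A :: A
C :: A :: A
lit :: A :: A
lit :: B :: A
lit :: C :: A
lit :: x :: A
lit :: x :: B * A
lit :: x :: C * A
lit :: x :: x * A
lit :: x :: x * B
lit :: x :: x * C
lit :: x :: x * lit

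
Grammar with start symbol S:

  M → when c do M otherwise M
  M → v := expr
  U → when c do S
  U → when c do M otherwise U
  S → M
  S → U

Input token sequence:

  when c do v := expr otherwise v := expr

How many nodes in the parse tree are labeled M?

[S [M when c do [M v := expr] otherwise [M v := expr]]]

3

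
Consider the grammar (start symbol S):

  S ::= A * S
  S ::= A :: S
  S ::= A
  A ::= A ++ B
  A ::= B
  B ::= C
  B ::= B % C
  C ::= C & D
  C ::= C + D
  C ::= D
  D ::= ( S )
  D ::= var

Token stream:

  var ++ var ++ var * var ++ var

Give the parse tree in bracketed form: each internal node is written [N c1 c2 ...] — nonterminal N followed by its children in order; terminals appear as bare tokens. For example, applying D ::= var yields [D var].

[S [A [A [A [B [C [D var]]]] ++ [B [C [D var]]]] ++ [B [C [D var]]]] * [S [A [A [B [C [D var]]]] ++ [B [C [D var]]]]]]

S
A * S
A ++ B * S
A ++ B ++ B * S
B ++ B ++ B * S
C ++ B ++ B * S
D ++ B ++ B * S
var ++ B ++ B * S
var ++ C ++ B * S
var ++ D ++ B * S
var ++ var ++ B * S
var ++ var ++ C * S
var ++ var ++ D * S
var ++ var ++ var * S
var ++ var ++ var * A
var ++ var ++ var * A ++ B
var ++ var ++ var * B ++ B
var ++ var ++ var * C ++ B
var ++ var ++ var * D ++ B
var ++ var ++ var * var ++ B
var ++ var ++ var * var ++ C
var ++ var ++ var * var ++ D
var ++ var ++ var * var ++ var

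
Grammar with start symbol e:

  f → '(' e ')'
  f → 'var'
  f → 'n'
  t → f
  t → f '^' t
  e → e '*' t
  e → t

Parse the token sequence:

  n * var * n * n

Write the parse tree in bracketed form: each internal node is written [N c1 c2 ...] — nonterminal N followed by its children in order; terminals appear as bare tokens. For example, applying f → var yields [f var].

[e [e [e [e [t [f n]]] * [t [f var]]] * [t [f n]]] * [t [f n]]]

e
e * t
e * t * t
e * t * t * t
t * t * t * t
f * t * t * t
n * t * t * t
n * f * t * t
n * var * t * t
n * var * f * t
n * var * n * t
n * var * n * f
n * var * n * n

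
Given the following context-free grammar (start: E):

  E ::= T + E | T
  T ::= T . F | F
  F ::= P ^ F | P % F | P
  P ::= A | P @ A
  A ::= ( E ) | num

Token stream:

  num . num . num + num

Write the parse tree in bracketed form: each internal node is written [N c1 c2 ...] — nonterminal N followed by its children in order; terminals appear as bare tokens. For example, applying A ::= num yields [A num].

E
T + E
T . F + E
T . F . F + E
F . F . F + E
P . F . F + E
A . F . F + E
num . F . F + E
num . P . F + E
num . A . F + E
num . num . F + E
num . num . P + E
num . num . A + E
num . num . num + E
num . num . num + T
num . num . num + F
num . num . num + P
num . num . num + A
num . num . num + num

[E [T [T [T [F [P [A num]]]] . [F [P [A num]]]] . [F [P [A num]]]] + [E [T [F [P [A num]]]]]]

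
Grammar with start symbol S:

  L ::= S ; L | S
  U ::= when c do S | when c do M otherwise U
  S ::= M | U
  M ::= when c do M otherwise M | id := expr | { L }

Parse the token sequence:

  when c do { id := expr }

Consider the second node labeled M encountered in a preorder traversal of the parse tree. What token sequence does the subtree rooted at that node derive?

id := expr

[S [U when c do [S [M { [L [S [M id := expr]]] }]]]]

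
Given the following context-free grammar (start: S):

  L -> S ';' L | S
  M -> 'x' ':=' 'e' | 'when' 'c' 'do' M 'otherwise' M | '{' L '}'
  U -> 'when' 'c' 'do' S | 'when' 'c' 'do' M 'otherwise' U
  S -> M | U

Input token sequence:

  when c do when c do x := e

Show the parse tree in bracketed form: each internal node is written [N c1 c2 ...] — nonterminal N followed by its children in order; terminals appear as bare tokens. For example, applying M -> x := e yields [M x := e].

[S [U when c do [S [U when c do [S [M x := e]]]]]]

S
U
when c do S
when c do U
when c do when c do S
when c do when c do M
when c do when c do x := e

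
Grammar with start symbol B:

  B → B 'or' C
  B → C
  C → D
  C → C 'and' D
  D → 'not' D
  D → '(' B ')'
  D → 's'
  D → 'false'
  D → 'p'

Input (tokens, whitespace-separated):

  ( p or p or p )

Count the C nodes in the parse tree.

4

[B [C [D ( [B [B [B [C [D p]]] or [C [D p]]] or [C [D p]]] )]]]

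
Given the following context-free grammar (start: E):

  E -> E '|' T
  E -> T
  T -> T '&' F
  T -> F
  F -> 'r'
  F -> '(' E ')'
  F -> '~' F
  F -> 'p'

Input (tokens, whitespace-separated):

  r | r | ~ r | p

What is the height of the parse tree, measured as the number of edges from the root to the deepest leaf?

6

[E [E [E [E [T [F r]]] | [T [F r]]] | [T [F ~ [F r]]]] | [T [F p]]]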